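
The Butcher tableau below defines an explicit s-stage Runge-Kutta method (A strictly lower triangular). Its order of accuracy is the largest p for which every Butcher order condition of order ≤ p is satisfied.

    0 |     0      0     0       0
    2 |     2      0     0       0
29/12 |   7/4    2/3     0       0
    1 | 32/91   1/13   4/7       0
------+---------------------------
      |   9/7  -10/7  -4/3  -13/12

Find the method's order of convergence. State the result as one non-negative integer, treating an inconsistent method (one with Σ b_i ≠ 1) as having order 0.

b = (9/7, -10/7, -4/3, -13/12)
c = (0, 2, 29/12, 1)
Ac = (0, 0, 4/3, 419/273)
Σ b_i: 9/7·1 + (-10/7)·1 + (-4/3)·1 + (-13/12)·1 = -215/84 ≠ 1 ⇒ order 0.

0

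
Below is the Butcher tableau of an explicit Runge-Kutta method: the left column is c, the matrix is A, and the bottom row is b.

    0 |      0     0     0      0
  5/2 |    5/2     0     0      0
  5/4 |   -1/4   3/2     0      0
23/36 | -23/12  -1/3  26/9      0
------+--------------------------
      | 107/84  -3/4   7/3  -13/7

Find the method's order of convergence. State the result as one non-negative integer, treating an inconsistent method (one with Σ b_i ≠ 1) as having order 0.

b = (107/84, -3/4, 7/3, -13/7)
c = (0, 5/2, 5/4, 23/36)
Ac = (0, 0, 15/4, 25/9)
Σ b_i: 107/84·1 + (-3/4)·1 + 7/3·1 + (-13/7)·1 = 1 ✓
b·c: (-3/4)·5/2 + 7/3·5/4 + (-13/7)·23/36 = -73/504 ≠ 1/2 ⇒ order 1.

1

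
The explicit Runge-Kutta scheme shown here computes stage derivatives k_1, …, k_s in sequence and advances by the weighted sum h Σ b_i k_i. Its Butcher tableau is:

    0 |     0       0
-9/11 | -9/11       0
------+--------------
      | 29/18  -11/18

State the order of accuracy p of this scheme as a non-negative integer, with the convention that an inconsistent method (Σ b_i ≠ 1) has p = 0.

b = (29/18, -11/18)
c = (0, -9/11)
Σ b_i: 29/18·1 + (-11/18)·1 = 1 ✓
b·c: (-11/18)·(-9/11) = 1/2 ✓; 2 stages ⇒ order 2.

2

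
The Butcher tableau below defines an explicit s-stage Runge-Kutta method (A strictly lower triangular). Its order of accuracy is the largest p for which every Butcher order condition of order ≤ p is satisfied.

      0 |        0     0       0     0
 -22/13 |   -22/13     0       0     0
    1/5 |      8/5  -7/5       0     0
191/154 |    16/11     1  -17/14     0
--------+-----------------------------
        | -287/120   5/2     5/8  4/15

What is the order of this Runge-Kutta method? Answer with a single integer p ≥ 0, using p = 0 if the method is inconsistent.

b = (-287/120, 5/2, 5/8, 4/15)
c = (0, -22/13, 1/5, 191/154)
Ac = (0, 0, 154/65, -1761/910)
Σ b_i: (-287/120)·1 + 5/2·1 + 5/8·1 + 4/15·1 = 1 ✓
b·c: 5/2·(-22/13) + 5/8·1/5 + 4/15·191/154 = -453457/120120 ≠ 1/2 ⇒ order 1.

1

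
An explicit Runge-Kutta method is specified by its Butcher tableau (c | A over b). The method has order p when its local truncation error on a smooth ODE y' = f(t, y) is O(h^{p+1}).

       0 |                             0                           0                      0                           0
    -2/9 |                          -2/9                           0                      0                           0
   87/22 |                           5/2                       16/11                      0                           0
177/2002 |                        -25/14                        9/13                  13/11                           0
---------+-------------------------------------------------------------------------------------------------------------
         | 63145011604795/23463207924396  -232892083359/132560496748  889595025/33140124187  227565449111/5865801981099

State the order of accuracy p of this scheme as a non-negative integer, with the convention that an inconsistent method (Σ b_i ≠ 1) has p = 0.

b = (63145011604795/23463207924396, -232892083359/132560496748, 889595025/33140124187, 227565449111/5865801981099)
c = (0, -2/9, 87/22, 177/2002)
Ac = (0, 0, -32/99, 14219/3146)
Σ b_i: 63145011604795/23463207924396·1 + (-232892083359/132560496748)·1 + 889595025/33140124187·1 + 227565449111/5865801981099·1 = 1 ✓
b·c: (-232892083359/132560496748)·(-2/9) + 889595025/33140124187·87/22 + 227565449111/5865801981099·177/2002 = 1/2 ✓
b·c²: (-232892083359/132560496748)·4/81 + 889595025/33140124187·7569/484 + 227565449111/5865801981099·31329/4008004 = 1/3 ✓
b·Ac: 889595025/33140124187·(-32/99) + 227565449111/5865801981099·14219/3146 = 1/6 ✓
b·c³: (-232892083359/132560496748)·(-8/729) + 889595025/33140124187·658503/10648 + 227565449111/5865801981099·5545233/8024024008 = 103736976957485/61770905958762 ≠ 1/4 ⇒ order 3.
b·(c∘Ac): 889595025/33140124187·(-464/363) + 227565449111/5865801981099·2516763/6298292 = -27427941637/1458165464228 ≠ 1/8
b·Ac²: 889595025/33140124187·64/891 + 227565449111/5865801981099·11533745/622908 = 57691804282135/80098537397076 ≠ 1/12
b·A²c: 227565449111/5865801981099·(-416/1089) = -782373775456/52792217829891 ≠ 1/24

3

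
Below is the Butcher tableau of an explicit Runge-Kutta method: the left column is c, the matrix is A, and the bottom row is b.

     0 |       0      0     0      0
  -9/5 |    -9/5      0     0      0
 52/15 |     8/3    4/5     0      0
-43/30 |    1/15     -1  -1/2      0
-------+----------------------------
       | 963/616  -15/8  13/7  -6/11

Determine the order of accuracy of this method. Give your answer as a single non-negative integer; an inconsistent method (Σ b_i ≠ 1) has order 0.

1

b = (963/616, -15/8, 13/7, -6/11)
c = (0, -9/5, 52/15, -43/30)
Ac = (0, 0, -36/25, 1/15)
Σ b_i: 963/616·1 + (-15/8)·1 + 13/7·1 + (-6/11)·1 = 1 ✓
b·c: (-15/8)·(-9/5) + 13/7·52/15 + (-6/11)·(-43/30) = 97897/9240 ≠ 1/2 ⇒ order 1.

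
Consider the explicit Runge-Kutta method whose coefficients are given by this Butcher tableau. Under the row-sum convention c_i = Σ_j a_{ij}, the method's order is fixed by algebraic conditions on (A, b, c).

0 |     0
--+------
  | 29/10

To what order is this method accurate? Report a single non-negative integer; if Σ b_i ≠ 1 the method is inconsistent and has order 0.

0

b = (29/10)
c = (0)
Σ b_i: 29/10·1 = 29/10 ≠ 1 ⇒ order 0.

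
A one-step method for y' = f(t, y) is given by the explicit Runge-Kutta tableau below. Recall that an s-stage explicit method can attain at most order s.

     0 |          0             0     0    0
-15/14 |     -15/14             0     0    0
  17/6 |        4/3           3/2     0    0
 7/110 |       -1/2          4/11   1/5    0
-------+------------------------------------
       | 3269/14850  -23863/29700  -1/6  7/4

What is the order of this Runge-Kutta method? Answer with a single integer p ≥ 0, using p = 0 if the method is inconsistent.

b = (3269/14850, -23863/29700, -1/6, 7/4)
c = (0, -15/14, 17/6, 7/110)
Ac = (0, 0, -45/28, 409/2310)
Σ b_i: 3269/14850·1 + (-23863/29700)·1 + (-1/6)·1 + 7/4·1 = 1 ✓
b·c: (-23863/29700)·(-15/14) + (-1/6)·17/6 + 7/4·7/110 = 1/2 ✓
b·c²: (-23863/29700)·225/196 + (-1/6)·289/36 + 7/4·49/12100 = -1472257/653400 ≠ 1/3 ⇒ order 2.
b·Ac: (-1/6)·(-45/28) + 7/4·409/2310 = 2669/4620 ≠ 1/6

2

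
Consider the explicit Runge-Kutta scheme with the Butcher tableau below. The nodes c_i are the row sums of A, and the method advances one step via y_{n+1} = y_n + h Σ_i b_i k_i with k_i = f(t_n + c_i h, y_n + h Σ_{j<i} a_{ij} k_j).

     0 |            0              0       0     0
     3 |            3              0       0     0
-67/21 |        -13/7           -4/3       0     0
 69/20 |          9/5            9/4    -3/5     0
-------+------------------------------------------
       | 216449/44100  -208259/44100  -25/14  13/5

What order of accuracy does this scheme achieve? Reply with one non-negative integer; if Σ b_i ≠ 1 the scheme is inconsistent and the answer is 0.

2

b = (216449/44100, -208259/44100, -25/14, 13/5)
c = (0, 3, -67/21, 69/20)
Ac = (0, 0, -4, 1213/140)
Σ b_i: 216449/44100·1 + (-208259/44100)·1 + (-25/14)·1 + 13/5·1 = 1 ✓
b·c: (-208259/44100)·3 + (-25/14)·(-67/21) + 13/5·69/20 = 1/2 ✓
b·c²: (-208259/44100)·9 + (-25/14)·4489/441 + 13/5·4761/400 = -183567649/6174000 ≠ 1/3 ⇒ order 2.
b·Ac: (-25/14)·(-4) + 13/5·1213/140 = 2967/100 ≠ 1/6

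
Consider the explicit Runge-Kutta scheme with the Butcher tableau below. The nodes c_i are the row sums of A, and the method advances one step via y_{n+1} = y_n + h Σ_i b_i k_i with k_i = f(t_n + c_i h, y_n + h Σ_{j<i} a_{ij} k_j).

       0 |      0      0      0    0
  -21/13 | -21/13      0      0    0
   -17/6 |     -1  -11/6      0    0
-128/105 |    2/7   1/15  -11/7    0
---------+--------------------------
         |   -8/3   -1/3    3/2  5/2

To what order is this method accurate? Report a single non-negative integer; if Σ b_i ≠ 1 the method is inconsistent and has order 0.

1

b = (-8/3, -1/3, 3/2, 5/2)
c = (0, -21/13, -17/6, -128/105)
Ac = (0, 0, 77/26, 11861/2730)
Σ b_i: (-8/3)·1 + (-1/3)·1 + 3/2·1 + 5/2·1 = 1 ✓
b·c: (-1/3)·(-21/13) + 3/2·(-17/6) + 5/2·(-128/105) = -7381/1092 ≠ 1/2 ⇒ order 1.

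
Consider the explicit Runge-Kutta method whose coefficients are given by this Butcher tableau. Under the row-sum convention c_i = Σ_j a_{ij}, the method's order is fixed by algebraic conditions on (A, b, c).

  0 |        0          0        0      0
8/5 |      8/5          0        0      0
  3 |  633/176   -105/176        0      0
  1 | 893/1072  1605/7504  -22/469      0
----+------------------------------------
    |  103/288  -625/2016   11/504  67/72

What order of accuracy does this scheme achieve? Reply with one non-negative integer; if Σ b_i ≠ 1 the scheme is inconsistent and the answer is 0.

b = (103/288, -625/2016, 11/504, 67/72)
c = (0, 8/5, 3, 1)
Ac = (0, 0, -21/22, 27/134)
Σ b_i: 103/288·1 + (-625/2016)·1 + 11/504·1 + 67/72·1 = 1 ✓
b·c: (-625/2016)·8/5 + 11/504·3 + 67/72·1 = 1/2 ✓
b·c²: (-625/2016)·64/25 + 11/504·9 + 67/72·1 = 1/3 ✓
b·Ac: 11/504·(-21/22) + 67/72·27/134 = 1/6 ✓
b·c³: (-625/2016)·512/125 + 11/504·27 + 67/72·1 = 1/4 ✓
b·(c∘Ac): 11/504·(-63/22) + 67/72·27/134 = 1/8 ✓
b·Ac²: 11/504·(-84/55) + 67/72·42/335 = 1/12 ✓
b·A²c: 67/72·3/67 = 1/24 ✓; 4 stages ⇒ order 4.

4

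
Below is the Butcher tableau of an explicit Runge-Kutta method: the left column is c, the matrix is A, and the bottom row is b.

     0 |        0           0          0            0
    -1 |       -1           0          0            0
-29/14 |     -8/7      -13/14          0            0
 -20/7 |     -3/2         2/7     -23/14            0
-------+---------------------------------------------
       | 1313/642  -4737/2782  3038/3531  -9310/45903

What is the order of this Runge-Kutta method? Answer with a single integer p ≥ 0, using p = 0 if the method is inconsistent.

3

b = (1313/642, -4737/2782, 3038/3531, -9310/45903)
c = (0, -1, -29/14, -20/7)
Ac = (0, 0, 13/14, 611/196)
Σ b_i: 1313/642·1 + (-4737/2782)·1 + 3038/3531·1 + (-9310/45903)·1 = 1 ✓
b·c: (-4737/2782)·(-1) + 3038/3531·(-29/14) + (-9310/45903)·(-20/7) = 1/2 ✓
b·c²: (-4737/2782)·1 + 3038/3531·841/196 + (-9310/45903)·400/49 = 1/3 ✓
b·Ac: 3038/3531·13/14 + (-9310/45903)·611/196 = 1/6 ✓
b·c³: (-4737/2782)·(-1) + 3038/3531·(-24389/2744) + (-9310/45903)·(-8000/343) = -3637/2996 ≠ 1/4 ⇒ order 3.
b·(c∘Ac): 3038/3531·(-377/196) + (-9310/45903)·(-3055/343) = 227/1498 ≠ 1/8
b·Ac²: 3038/3531·(-13/14) + (-9310/45903)·(-18559/2744) = 736261/1285284 ≠ 1/12
b·A²c: (-9310/45903)·(-299/196) = 2185/7062 ≠ 1/24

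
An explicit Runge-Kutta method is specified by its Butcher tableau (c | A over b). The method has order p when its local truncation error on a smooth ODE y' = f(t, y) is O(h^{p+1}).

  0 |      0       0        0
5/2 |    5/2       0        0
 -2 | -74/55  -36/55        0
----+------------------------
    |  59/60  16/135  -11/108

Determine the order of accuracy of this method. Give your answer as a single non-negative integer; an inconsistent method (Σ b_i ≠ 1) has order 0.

b = (59/60, 16/135, -11/108)
c = (0, 5/2, -2)
Ac = (0, 0, -18/11)
Σ b_i: 59/60·1 + 16/135·1 + (-11/108)·1 = 1 ✓
b·c: 16/135·5/2 + (-11/108)·(-2) = 1/2 ✓
b·c²: 16/135·25/4 + (-11/108)·4 = 1/3 ✓
b·Ac: (-11/108)·(-18/11) = 1/6 ✓; 3 stages ⇒ order 3.

3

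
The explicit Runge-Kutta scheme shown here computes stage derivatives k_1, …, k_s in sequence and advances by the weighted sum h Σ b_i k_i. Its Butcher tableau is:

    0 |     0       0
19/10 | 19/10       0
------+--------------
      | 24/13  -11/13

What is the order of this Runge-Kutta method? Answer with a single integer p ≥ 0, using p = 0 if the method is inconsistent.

1

b = (24/13, -11/13)
c = (0, 19/10)
Σ b_i: 24/13·1 + (-11/13)·1 = 1 ✓
b·c: (-11/13)·19/10 = -209/130 ≠ 1/2 ⇒ order 1.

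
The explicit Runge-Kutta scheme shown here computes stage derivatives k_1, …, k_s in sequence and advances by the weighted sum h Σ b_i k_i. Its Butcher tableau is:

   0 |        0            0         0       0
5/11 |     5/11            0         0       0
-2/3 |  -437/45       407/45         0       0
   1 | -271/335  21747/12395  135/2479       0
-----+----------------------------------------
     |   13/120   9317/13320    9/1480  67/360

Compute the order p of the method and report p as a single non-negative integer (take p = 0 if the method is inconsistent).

b = (13/120, 9317/13320, 9/1480, 67/360)
c = (0, 5/11, -2/3, 1)
Ac = (0, 0, 37/9, 51/67)
Σ b_i: 13/120·1 + 9317/13320·1 + 9/1480·1 + 67/360·1 = 1 ✓
b·c: 9317/13320·5/11 + 9/1480·(-2/3) + 67/360·1 = 1/2 ✓
b·c²: 9317/13320·25/121 + 9/1480·4/9 + 67/360·1 = 1/3 ✓
b·Ac: 9/1480·37/9 + 67/360·51/67 = 1/6 ✓
b·c³: 9317/13320·125/1331 + 9/1480·(-8/27) + 67/360·1 = 1/4 ✓
b·(c∘Ac): 9/1480·(-74/27) + 67/360·51/67 = 1/8 ✓
b·Ac²: 9/1480·185/99 + 67/360·285/737 = 1/12 ✓
b·A²c: 67/360·15/67 = 1/24 ✓; 4 stages ⇒ order 4.

4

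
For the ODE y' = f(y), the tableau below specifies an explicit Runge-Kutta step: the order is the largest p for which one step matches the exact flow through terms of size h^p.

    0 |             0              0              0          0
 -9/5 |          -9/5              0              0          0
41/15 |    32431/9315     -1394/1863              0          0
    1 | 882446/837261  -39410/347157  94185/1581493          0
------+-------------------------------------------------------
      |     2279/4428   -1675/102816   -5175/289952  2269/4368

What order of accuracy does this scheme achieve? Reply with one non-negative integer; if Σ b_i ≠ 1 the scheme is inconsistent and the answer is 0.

4

b = (2279/4428, -1675/102816, -5175/289952, 2269/4368)
c = (0, -9/5, 41/15, 1)
Ac = (0, 0, 1394/1035, 833/2269)
Σ b_i: 2279/4428·1 + (-1675/102816)·1 + (-5175/289952)·1 + 2269/4368·1 = 1 ✓
b·c: (-1675/102816)·(-9/5) + (-5175/289952)·41/15 + 2269/4368·1 = 1/2 ✓
b·c²: (-1675/102816)·81/25 + (-5175/289952)·1681/225 + 2269/4368·1 = 1/3 ✓
b·Ac: (-5175/289952)·1394/1035 + 2269/4368·833/2269 = 1/6 ✓
b·c³: (-1675/102816)·(-729/125) + (-5175/289952)·68921/3375 + 2269/4368·1 = 1/4 ✓
b·(c∘Ac): (-5175/289952)·57154/15525 + 2269/4368·833/2269 = 1/8 ✓
b·Ac²: (-5175/289952)·(-1394/575) + 2269/4368·175/2269 = 1/12 ✓
b·A²c: 2269/4368·182/2269 = 1/24 ✓; 4 stages ⇒ order 4.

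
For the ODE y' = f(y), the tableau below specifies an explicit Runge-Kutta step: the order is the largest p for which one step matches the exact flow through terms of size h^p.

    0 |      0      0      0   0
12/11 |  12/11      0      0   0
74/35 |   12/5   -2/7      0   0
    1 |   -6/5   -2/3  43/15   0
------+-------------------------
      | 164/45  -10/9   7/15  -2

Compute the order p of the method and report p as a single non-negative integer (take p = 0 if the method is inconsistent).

b = (164/45, -10/9, 7/15, -2)
c = (0, 12/11, 74/35, 1)
Ac = (0, 0, -24/77, 30802/5775)
Σ b_i: 164/45·1 + (-10/9)·1 + 7/15·1 + (-2)·1 = 1 ✓
b·c: (-10/9)·12/11 + 7/15·74/35 + (-2)·1 = -612/275 ≠ 1/2 ⇒ order 1.

1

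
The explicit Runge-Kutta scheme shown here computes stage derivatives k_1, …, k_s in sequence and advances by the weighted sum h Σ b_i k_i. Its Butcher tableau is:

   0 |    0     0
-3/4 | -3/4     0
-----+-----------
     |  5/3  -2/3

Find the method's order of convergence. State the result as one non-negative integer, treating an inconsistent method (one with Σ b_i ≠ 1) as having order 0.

2

b = (5/3, -2/3)
c = (0, -3/4)
Σ b_i: 5/3·1 + (-2/3)·1 = 1 ✓
b·c: (-2/3)·(-3/4) = 1/2 ✓; 2 stages ⇒ order 2.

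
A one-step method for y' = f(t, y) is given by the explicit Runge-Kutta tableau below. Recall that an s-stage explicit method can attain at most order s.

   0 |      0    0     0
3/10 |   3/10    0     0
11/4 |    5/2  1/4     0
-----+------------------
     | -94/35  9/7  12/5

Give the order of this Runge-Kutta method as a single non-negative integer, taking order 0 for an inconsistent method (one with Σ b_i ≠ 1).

1

b = (-94/35, 9/7, 12/5)
c = (0, 3/10, 11/4)
Ac = (0, 0, 3/40)
Σ b_i: (-94/35)·1 + 9/7·1 + 12/5·1 = 1 ✓
b·c: 9/7·3/10 + 12/5·11/4 = 489/70 ≠ 1/2 ⇒ order 1.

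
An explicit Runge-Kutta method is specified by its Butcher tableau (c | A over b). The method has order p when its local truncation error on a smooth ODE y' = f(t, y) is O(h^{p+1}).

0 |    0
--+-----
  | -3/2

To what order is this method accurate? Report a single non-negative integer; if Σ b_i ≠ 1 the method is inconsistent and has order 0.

0

b = (-3/2)
c = (0)
Σ b_i: (-3/2)·1 = -3/2 ≠ 1 ⇒ order 0.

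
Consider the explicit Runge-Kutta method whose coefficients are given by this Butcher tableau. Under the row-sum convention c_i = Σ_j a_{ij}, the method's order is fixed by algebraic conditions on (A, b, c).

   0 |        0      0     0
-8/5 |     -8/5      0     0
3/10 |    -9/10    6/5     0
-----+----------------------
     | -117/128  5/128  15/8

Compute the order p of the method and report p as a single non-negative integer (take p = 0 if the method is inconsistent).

b = (-117/128, 5/128, 15/8)
c = (0, -8/5, 3/10)
Ac = (0, 0, -48/25)
Σ b_i: (-117/128)·1 + 5/128·1 + 15/8·1 = 1 ✓
b·c: 5/128·(-8/5) + 15/8·3/10 = 1/2 ✓
b·c²: 5/128·64/25 + 15/8·9/100 = 43/160 ≠ 1/3 ⇒ order 2.
b·Ac: 15/8·(-48/25) = -18/5 ≠ 1/6

2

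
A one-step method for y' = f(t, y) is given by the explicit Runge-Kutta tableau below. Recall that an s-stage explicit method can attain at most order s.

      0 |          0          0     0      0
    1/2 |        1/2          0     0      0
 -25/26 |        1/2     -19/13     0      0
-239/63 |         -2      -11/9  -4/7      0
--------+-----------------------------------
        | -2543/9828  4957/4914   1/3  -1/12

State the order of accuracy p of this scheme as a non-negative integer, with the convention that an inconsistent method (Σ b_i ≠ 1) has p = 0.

b = (-2543/9828, 4957/4914, 1/3, -1/12)
c = (0, 1/2, -25/26, -239/63)
Ac = (0, 0, -19/26, -101/1638)
Σ b_i: (-2543/9828)·1 + 4957/4914·1 + 1/3·1 + (-1/12)·1 = 1 ✓
b·c: 4957/4914·1/2 + 1/3·(-25/26) + (-1/12)·(-239/63) = 1/2 ✓
b·c²: 4957/4914·1/4 + 1/3·625/676 + (-1/12)·57121/3969 = -10285865/16098264 ≠ 1/3 ⇒ order 2.
b·Ac: 1/3·(-19/26) + (-1/12)·(-101/1638) = -4687/19656 ≠ 1/6

2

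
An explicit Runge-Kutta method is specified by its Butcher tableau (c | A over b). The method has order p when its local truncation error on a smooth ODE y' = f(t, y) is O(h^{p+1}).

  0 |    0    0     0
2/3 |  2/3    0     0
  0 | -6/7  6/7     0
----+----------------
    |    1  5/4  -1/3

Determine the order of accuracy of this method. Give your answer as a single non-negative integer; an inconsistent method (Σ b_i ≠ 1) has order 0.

0

b = (1, 5/4, -1/3)
c = (0, 2/3, 0)
Ac = (0, 0, 4/7)
Σ b_i: 1·1 + 5/4·1 + (-1/3)·1 = 23/12 ≠ 1 ⇒ order 0.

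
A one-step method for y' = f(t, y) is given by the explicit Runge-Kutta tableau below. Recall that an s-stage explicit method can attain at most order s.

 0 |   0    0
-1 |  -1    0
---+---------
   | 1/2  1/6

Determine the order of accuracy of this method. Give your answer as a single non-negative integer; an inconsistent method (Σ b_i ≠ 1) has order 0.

b = (1/2, 1/6)
c = (0, -1)
Σ b_i: 1/2·1 + 1/6·1 = 2/3 ≠ 1 ⇒ order 0.

0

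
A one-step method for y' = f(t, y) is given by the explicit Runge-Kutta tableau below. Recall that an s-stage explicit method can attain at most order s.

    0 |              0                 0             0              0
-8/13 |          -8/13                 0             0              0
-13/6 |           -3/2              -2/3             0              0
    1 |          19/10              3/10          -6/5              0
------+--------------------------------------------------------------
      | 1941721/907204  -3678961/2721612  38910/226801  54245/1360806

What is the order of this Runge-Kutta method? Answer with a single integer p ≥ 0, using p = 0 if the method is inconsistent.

3

b = (1941721/907204, -3678961/2721612, 38910/226801, 54245/1360806)
c = (0, -8/13, -13/6, 1)
Ac = (0, 0, 16/39, 157/65)
Σ b_i: 1941721/907204·1 + (-3678961/2721612)·1 + 38910/226801·1 + 54245/1360806·1 = 1 ✓
b·c: (-3678961/2721612)·(-8/13) + 38910/226801·(-13/6) + 54245/1360806·1 = 1/2 ✓
b·c²: (-3678961/2721612)·64/169 + 38910/226801·169/36 + 54245/1360806·1 = 1/3 ✓
b·Ac: 38910/226801·16/39 + 54245/1360806·157/65 = 1/6 ✓
b·c³: (-3678961/2721612)·(-512/2197) + 38910/226801·(-2197/216) + 54245/1360806·1 = -147549791/106142868 ≠ 1/4 ⇒ order 3.
b·(c∘Ac): 38910/226801·(-8/9) + 54245/1360806·157/65 = -331489/5896826 ≠ 1/8
b·Ac²: 38910/226801·(-128/507) + 54245/1360806·(-5597/1014) = -27951925/106142868 ≠ 1/12
b·A²c: 54245/1360806·(-32/65) = -173584/8845239 ≠ 1/24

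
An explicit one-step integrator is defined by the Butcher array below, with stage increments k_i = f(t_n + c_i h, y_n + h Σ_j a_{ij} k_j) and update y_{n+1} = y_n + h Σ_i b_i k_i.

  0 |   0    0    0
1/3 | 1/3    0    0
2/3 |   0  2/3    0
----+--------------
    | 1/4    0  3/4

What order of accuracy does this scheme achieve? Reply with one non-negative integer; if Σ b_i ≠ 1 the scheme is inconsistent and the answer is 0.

3

b = (1/4, 0, 3/4)
c = (0, 1/3, 2/3)
Ac = (0, 0, 2/9)
Σ b_i: 1/4·1 + 3/4·1 = 1 ✓
b·c: 3/4·2/3 = 1/2 ✓
b·c²: 3/4·4/9 = 1/3 ✓
b·Ac: 3/4·2/9 = 1/6 ✓; 3 stages ⇒ order 3.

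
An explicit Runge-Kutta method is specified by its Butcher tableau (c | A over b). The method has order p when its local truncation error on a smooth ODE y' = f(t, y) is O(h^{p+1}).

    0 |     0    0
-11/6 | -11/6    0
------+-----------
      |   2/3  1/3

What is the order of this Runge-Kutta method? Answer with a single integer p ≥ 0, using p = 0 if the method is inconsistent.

b = (2/3, 1/3)
c = (0, -11/6)
Σ b_i: 2/3·1 + 1/3·1 = 1 ✓
b·c: 1/3·(-11/6) = -11/18 ≠ 1/2 ⇒ order 1.

1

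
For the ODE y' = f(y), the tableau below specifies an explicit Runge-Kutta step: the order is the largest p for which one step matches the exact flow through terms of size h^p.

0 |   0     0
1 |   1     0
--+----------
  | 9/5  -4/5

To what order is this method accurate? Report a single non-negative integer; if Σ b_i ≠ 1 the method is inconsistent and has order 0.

1

b = (9/5, -4/5)
c = (0, 1)
Σ b_i: 9/5·1 + (-4/5)·1 = 1 ✓
b·c: (-4/5)·1 = -4/5 ≠ 1/2 ⇒ order 1.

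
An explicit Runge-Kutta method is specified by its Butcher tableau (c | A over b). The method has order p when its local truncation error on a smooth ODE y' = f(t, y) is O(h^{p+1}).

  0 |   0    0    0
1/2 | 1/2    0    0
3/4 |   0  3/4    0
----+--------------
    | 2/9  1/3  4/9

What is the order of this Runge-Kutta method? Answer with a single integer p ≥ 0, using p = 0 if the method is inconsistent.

b = (2/9, 1/3, 4/9)
c = (0, 1/2, 3/4)
Ac = (0, 0, 3/8)
Σ b_i: 2/9·1 + 1/3·1 + 4/9·1 = 1 ✓
b·c: 1/3·1/2 + 4/9·3/4 = 1/2 ✓
b·c²: 1/3·1/4 + 4/9·9/16 = 1/3 ✓
b·Ac: 4/9·3/8 = 1/6 ✓; 3 stages ⇒ order 3.

3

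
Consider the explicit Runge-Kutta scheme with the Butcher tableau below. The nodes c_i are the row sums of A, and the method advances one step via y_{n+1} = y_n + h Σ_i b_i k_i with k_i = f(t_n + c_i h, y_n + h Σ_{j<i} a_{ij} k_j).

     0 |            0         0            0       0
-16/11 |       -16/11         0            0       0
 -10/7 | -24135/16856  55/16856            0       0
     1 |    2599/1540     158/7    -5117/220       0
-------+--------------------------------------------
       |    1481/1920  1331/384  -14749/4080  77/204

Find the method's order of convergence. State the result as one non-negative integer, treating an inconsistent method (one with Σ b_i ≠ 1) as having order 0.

4

b = (1481/1920, 1331/384, -14749/4080, 77/204)
c = (0, -16/11, -10/7, 1)
Ac = (0, 0, -10/2107, 61/154)
Σ b_i: 1481/1920·1 + 1331/384·1 + (-14749/4080)·1 + 77/204·1 = 1 ✓
b·c: 1331/384·(-16/11) + (-14749/4080)·(-10/7) + 77/204·1 = 1/2 ✓
b·c²: 1331/384·256/121 + (-14749/4080)·100/49 + 77/204·1 = 1/3 ✓
b·Ac: (-14749/4080)·(-10/2107) + 77/204·61/154 = 1/6 ✓
b·c³: 1331/384·(-4096/1331) + (-14749/4080)·(-1000/343) + 77/204·1 = 1/4 ✓
b·(c∘Ac): (-14749/4080)·100/14749 + 77/204·61/154 = 1/8 ✓
b·Ac²: (-14749/4080)·160/23177 + 77/204·243/847 = 1/12 ✓
b·A²c: 77/204·17/154 = 1/24 ✓; 4 stages ⇒ order 4.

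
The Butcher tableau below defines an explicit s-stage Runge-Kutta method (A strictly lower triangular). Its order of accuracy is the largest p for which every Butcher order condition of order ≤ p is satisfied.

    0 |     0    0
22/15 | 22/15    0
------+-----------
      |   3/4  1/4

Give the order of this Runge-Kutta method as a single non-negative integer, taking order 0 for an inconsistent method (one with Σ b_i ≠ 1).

1

b = (3/4, 1/4)
c = (0, 22/15)
Σ b_i: 3/4·1 + 1/4·1 = 1 ✓
b·c: 1/4·22/15 = 11/30 ≠ 1/2 ⇒ order 1.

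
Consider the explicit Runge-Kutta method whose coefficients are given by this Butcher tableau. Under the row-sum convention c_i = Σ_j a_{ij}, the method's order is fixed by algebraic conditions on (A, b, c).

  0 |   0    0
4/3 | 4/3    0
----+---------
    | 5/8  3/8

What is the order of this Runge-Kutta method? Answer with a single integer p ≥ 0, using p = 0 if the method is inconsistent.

2

b = (5/8, 3/8)
c = (0, 4/3)
Σ b_i: 5/8·1 + 3/8·1 = 1 ✓
b·c: 3/8·4/3 = 1/2 ✓; 2 stages ⇒ order 2.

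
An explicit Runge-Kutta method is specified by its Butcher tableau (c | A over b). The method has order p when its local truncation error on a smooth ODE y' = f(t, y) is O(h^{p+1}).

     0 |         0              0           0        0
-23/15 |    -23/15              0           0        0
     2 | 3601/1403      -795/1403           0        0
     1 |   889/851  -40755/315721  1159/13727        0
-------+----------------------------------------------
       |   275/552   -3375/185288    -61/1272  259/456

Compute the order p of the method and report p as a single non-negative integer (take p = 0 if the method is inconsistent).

4

b = (275/552, -3375/185288, -61/1272, 259/456)
c = (0, -23/15, 2, 1)
Ac = (0, 0, 53/61, 95/259)
Σ b_i: 275/552·1 + (-3375/185288)·1 + (-61/1272)·1 + 259/456·1 = 1 ✓
b·c: (-3375/185288)·(-23/15) + (-61/1272)·2 + 259/456·1 = 1/2 ✓
b·c²: (-3375/185288)·529/225 + (-61/1272)·4 + 259/456·1 = 1/3 ✓
b·Ac: (-61/1272)·53/61 + 259/456·95/259 = 1/6 ✓
b·c³: (-3375/185288)·(-12167/3375) + (-61/1272)·8 + 259/456·1 = 1/4 ✓
b·(c∘Ac): (-61/1272)·106/61 + 259/456·95/259 = 1/8 ✓
b·Ac²: (-61/1272)·(-1219/915) + 259/456·19/555 = 1/12 ✓
b·A²c: 259/456·19/259 = 1/24 ✓; 4 stages ⇒ order 4.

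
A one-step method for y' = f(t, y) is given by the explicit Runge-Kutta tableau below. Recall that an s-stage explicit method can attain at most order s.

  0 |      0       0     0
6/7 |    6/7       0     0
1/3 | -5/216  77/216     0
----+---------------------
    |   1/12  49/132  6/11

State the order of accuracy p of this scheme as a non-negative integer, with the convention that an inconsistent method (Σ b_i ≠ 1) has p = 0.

b = (1/12, 49/132, 6/11)
c = (0, 6/7, 1/3)
Ac = (0, 0, 11/36)
Σ b_i: 1/12·1 + 49/132·1 + 6/11·1 = 1 ✓
b·c: 49/132·6/7 + 6/11·1/3 = 1/2 ✓
b·c²: 49/132·36/49 + 6/11·1/9 = 1/3 ✓
b·Ac: 6/11·11/36 = 1/6 ✓; 3 stages ⇒ order 3.

3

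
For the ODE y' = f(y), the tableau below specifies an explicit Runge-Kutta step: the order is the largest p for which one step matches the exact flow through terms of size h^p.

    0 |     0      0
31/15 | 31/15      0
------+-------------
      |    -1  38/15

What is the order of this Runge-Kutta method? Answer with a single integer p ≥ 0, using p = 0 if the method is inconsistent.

0

b = (-1, 38/15)
c = (0, 31/15)
Σ b_i: (-1)·1 + 38/15·1 = 23/15 ≠ 1 ⇒ order 0.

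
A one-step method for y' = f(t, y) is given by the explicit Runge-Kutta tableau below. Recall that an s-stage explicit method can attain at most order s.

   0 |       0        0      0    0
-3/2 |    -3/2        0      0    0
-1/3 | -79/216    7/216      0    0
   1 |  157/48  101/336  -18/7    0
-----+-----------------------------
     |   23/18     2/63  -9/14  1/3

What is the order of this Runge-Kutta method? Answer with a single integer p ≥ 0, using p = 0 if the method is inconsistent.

4

b = (23/18, 2/63, -9/14, 1/3)
c = (0, -3/2, -1/3, 1)
Ac = (0, 0, -7/144, 13/32)
Σ b_i: 23/18·1 + 2/63·1 + (-9/14)·1 + 1/3·1 = 1 ✓
b·c: 2/63·(-3/2) + (-9/14)·(-1/3) + 1/3·1 = 1/2 ✓
b·c²: 2/63·9/4 + (-9/14)·1/9 + 1/3·1 = 1/3 ✓
b·Ac: (-9/14)·(-7/144) + 1/3·13/32 = 1/6 ✓
b·c³: 2/63·(-27/8) + (-9/14)·(-1/27) + 1/3·1 = 1/4 ✓
b·(c∘Ac): (-9/14)·7/432 + 1/3·13/32 = 1/8 ✓
b·Ac²: (-9/14)·7/96 + 1/3·25/64 = 1/12 ✓
b·A²c: 1/3·1/8 = 1/24 ✓; 4 stages ⇒ order 4.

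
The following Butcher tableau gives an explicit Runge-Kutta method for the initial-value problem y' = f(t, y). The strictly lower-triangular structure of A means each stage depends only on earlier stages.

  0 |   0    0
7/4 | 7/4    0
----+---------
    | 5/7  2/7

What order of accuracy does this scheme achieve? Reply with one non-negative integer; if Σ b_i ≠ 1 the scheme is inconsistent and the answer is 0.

b = (5/7, 2/7)
c = (0, 7/4)
Σ b_i: 5/7·1 + 2/7·1 = 1 ✓
b·c: 2/7·7/4 = 1/2 ✓; 2 stages ⇒ order 2.

2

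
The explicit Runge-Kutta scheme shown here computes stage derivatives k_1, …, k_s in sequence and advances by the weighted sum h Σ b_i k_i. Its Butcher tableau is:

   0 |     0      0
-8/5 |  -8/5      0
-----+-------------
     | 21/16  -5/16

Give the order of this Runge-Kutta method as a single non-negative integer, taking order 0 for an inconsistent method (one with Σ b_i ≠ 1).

b = (21/16, -5/16)
c = (0, -8/5)
Σ b_i: 21/16·1 + (-5/16)·1 = 1 ✓
b·c: (-5/16)·(-8/5) = 1/2 ✓; 2 stages ⇒ order 2.

2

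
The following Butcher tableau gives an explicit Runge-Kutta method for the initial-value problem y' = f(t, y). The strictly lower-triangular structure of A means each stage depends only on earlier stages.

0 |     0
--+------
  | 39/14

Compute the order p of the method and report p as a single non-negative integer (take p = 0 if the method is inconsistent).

0

b = (39/14)
c = (0)
Σ b_i: 39/14·1 = 39/14 ≠ 1 ⇒ order 0.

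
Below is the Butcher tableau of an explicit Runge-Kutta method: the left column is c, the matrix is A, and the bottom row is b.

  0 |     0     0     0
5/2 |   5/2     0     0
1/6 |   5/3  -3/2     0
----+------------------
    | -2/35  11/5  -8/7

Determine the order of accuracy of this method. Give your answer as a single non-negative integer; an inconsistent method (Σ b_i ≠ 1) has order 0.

1

b = (-2/35, 11/5, -8/7)
c = (0, 5/2, 1/6)
Ac = (0, 0, -15/4)
Σ b_i: (-2/35)·1 + 11/5·1 + (-8/7)·1 = 1 ✓
b·c: 11/5·5/2 + (-8/7)·1/6 = 223/42 ≠ 1/2 ⇒ order 1.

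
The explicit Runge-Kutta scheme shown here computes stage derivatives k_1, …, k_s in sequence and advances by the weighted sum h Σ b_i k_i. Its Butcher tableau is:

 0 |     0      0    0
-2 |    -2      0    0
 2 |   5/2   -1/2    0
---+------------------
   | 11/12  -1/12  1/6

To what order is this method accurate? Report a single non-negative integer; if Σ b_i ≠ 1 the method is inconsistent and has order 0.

3

b = (11/12, -1/12, 1/6)
c = (0, -2, 2)
Ac = (0, 0, 1)
Σ b_i: 11/12·1 + (-1/12)·1 + 1/6·1 = 1 ✓
b·c: (-1/12)·(-2) + 1/6·2 = 1/2 ✓
b·c²: (-1/12)·4 + 1/6·4 = 1/3 ✓
b·Ac: 1/6·1 = 1/6 ✓; 3 stages ⇒ order 3.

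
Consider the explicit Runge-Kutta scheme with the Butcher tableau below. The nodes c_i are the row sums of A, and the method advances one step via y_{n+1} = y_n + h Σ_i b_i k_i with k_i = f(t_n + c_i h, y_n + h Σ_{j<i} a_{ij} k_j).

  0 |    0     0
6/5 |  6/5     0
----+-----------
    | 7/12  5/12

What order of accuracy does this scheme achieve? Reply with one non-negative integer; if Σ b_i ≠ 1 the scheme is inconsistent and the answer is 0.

b = (7/12, 5/12)
c = (0, 6/5)
Σ b_i: 7/12·1 + 5/12·1 = 1 ✓
b·c: 5/12·6/5 = 1/2 ✓; 2 stages ⇒ order 2.

2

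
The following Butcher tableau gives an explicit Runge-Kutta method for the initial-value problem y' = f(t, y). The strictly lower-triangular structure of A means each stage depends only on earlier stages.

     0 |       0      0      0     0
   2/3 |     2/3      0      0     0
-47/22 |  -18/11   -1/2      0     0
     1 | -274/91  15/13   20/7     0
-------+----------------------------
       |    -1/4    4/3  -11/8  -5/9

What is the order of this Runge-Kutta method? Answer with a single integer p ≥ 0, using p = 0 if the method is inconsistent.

b = (-1/4, 4/3, -11/8, -5/9)
c = (0, 2/3, -47/22, 1)
Ac = (0, 0, -1/3, -5340/1001)
Σ b_i: (-1/4)·1 + 4/3·1 + (-11/8)·1 + (-5/9)·1 = -61/72 ≠ 1 ⇒ order 0.

0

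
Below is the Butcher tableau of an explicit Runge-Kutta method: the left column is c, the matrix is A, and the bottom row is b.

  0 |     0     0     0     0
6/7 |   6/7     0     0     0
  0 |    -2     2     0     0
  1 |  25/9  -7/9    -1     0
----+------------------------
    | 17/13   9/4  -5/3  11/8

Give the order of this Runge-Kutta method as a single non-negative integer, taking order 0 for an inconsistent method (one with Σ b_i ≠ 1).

0

b = (17/13, 9/4, -5/3, 11/8)
c = (0, 6/7, 0, 1)
Ac = (0, 0, 12/7, -2/3)
Σ b_i: 17/13·1 + 9/4·1 + (-5/3)·1 + 11/8·1 = 1019/312 ≠ 1 ⇒ order 0.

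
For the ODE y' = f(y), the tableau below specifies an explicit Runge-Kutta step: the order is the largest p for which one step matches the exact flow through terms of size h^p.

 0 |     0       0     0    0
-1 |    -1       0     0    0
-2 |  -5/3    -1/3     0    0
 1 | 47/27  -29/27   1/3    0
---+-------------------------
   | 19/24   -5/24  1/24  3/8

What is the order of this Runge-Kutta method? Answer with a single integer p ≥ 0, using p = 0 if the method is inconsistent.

b = (19/24, -5/24, 1/24, 3/8)
c = (0, -1, -2, 1)
Ac = (0, 0, 1/3, 11/27)
Σ b_i: 19/24·1 + (-5/24)·1 + 1/24·1 + 3/8·1 = 1 ✓
b·c: (-5/24)·(-1) + 1/24·(-2) + 3/8·1 = 1/2 ✓
b·c²: (-5/24)·1 + 1/24·4 + 3/8·1 = 1/3 ✓
b·Ac: 1/24·1/3 + 3/8·11/27 = 1/6 ✓
b·c³: (-5/24)·(-1) + 1/24·(-8) + 3/8·1 = 1/4 ✓
b·(c∘Ac): 1/24·(-2/3) + 3/8·11/27 = 1/8 ✓
b·Ac²: 1/24·(-1/3) + 3/8·7/27 = 1/12 ✓
b·A²c: 3/8·1/9 = 1/24 ✓; 4 stages ⇒ order 4.

4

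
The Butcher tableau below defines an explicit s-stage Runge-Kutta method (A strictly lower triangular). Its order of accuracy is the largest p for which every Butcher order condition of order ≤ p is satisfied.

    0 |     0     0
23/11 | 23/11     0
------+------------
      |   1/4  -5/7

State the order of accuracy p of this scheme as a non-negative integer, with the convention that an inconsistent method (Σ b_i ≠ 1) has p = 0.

0

b = (1/4, -5/7)
c = (0, 23/11)
Σ b_i: 1/4·1 + (-5/7)·1 = -13/28 ≠ 1 ⇒ order 0.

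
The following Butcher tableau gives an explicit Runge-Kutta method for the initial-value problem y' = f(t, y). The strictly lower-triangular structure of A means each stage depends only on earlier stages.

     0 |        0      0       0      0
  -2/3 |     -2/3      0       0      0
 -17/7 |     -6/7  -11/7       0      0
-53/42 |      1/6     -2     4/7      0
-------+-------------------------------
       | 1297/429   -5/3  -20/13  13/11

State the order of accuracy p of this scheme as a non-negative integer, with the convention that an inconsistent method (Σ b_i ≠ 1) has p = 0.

1

b = (1297/429, -5/3, -20/13, 13/11)
c = (0, -2/3, -17/7, -53/42)
Ac = (0, 0, 22/21, -8/147)
Σ b_i: 1297/429·1 + (-5/3)·1 + (-20/13)·1 + 13/11·1 = 1 ✓
b·c: (-5/3)·(-2/3) + (-20/13)·(-17/7) + 13/11·(-53/42) = 60469/18018 ≠ 1/2 ⇒ order 1.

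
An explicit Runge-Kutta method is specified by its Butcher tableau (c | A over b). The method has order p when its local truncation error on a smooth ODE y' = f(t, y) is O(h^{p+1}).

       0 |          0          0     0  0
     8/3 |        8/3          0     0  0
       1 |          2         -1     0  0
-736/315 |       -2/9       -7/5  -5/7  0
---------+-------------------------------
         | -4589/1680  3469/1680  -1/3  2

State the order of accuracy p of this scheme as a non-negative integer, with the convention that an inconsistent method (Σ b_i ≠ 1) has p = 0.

b = (-4589/1680, 3469/1680, -1/3, 2)
c = (0, 8/3, 1, -736/315)
Ac = (0, 0, -8/3, -467/105)
Σ b_i: (-4589/1680)·1 + 3469/1680·1 + (-1/3)·1 + 2·1 = 1 ✓
b·c: 3469/1680·8/3 + (-1/3)·1 + 2·(-736/315) = 1/2 ✓
b·c²: 3469/1680·64/9 + (-1/3)·1 + 2·541696/99225 = 2507297/99225 ≠ 1/3 ⇒ order 2.
b·Ac: (-1/3)·(-8/3) + 2·(-467/105) = -2522/315 ≠ 1/6

2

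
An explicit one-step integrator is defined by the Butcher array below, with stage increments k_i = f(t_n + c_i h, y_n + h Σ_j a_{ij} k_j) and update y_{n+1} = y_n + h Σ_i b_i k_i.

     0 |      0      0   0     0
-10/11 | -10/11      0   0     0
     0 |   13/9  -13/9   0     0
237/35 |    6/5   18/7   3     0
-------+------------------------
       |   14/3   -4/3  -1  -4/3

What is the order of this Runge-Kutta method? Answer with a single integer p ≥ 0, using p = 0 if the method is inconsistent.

1

b = (14/3, -4/3, -1, -4/3)
c = (0, -10/11, 0, 237/35)
Ac = (0, 0, 130/99, -180/77)
Σ b_i: 14/3·1 + (-4/3)·1 + (-1)·1 + (-4/3)·1 = 1 ✓
b·c: (-4/3)·(-10/11) + (-4/3)·237/35 = -9028/1155 ≠ 1/2 ⇒ order 1.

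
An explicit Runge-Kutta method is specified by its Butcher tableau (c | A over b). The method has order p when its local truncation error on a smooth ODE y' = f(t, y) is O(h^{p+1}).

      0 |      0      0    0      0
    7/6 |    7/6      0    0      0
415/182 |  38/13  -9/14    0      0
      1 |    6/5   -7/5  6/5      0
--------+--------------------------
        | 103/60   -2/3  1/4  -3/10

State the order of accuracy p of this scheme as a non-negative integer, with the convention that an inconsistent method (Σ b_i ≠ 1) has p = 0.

b = (103/60, -2/3, 1/4, -3/10)
c = (0, 7/6, 415/182, 1)
Ac = (0, 0, -3/4, 3011/2730)
Σ b_i: 103/60·1 + (-2/3)·1 + 1/4·1 + (-3/10)·1 = 1 ✓
b·c: (-2/3)·7/6 + 1/4·415/182 + (-3/10)·1 = -16633/32760 ≠ 1/2 ⇒ order 1.

1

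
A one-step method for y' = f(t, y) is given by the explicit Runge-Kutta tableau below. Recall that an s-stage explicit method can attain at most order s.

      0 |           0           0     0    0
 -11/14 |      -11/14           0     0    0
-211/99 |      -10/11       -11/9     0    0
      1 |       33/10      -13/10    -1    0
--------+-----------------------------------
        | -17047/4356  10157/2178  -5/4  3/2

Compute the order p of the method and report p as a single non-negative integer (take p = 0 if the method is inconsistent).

b = (-17047/4356, 10157/2178, -5/4, 3/2)
c = (0, -11/14, -211/99, 1)
Ac = (0, 0, 121/126, 43697/13860)
Σ b_i: (-17047/4356)·1 + 10157/2178·1 + (-5/4)·1 + 3/2·1 = 1 ✓
b·c: 10157/2178·(-11/14) + (-5/4)·(-211/99) + 3/2·1 = 1/2 ✓
b·c²: 10157/2178·121/196 + (-5/4)·44521/9801 + 3/2·1 = -713047/548856 ≠ 1/3 ⇒ order 2.
b·Ac: (-5/4)·121/126 + 3/2·43697/13860 = 12227/3465 ≠ 1/6

2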